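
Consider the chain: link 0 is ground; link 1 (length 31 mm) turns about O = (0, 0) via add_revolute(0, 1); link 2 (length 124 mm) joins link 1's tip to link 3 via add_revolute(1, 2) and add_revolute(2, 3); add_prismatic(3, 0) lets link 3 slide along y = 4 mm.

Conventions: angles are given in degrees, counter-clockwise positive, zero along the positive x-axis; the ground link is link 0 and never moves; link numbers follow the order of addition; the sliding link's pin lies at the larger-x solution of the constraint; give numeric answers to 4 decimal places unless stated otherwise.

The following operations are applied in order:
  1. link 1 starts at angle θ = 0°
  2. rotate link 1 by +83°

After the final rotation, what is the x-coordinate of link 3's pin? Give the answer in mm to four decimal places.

geometry: r = 31 mm, L = 124 mm, e = 4 mm; θ starts at 0°
rotate link 1 by +83°: θ ← 0° +83° = 83°
crank pin P = (r cos θ, r sin θ) = (3.777950, 30.768931)
h = r sin θ − e = 30.768931 − 4 = 26.768931
x = r cos θ + √(L² − h²) = 3.777950 + 121.076110 = 124.854059

124.8541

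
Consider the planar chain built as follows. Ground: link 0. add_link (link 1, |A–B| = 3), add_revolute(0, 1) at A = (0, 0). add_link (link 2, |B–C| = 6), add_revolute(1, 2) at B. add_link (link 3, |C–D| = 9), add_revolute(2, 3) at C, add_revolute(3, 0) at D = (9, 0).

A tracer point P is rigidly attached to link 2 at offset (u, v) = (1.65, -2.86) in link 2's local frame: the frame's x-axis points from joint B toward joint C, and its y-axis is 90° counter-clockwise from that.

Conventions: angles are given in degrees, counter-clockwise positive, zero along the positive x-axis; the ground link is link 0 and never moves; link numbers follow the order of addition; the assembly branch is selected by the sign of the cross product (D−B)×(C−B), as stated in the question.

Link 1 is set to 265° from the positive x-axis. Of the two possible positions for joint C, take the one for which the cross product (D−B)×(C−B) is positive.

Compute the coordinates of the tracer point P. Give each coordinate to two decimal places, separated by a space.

A=(0,0), D=(9.00,0)
B = A + 3.00·(cos265°, sin265°) = (-0.2615, -2.9886)
|BD| = 9.7317
circle(B,6.00) ∩ circle(D,9.00): a=2.5538, h=5.4294
  candidates: C₊=(0.5016,2.9627) cross=52.837; C₋=(3.8363,-7.3713) cross=-52.837
  branch + wants cross > 0 → take C=(0.5016,2.9627) (cross=52.837)
ex = (C−B)/|BC| = (0.1272,0.9919); ey = (-0.9919,0.1272)
P = B + 1.65·ex + -2.86·ey = (2.7852,-1.7157)

2.79 -1.72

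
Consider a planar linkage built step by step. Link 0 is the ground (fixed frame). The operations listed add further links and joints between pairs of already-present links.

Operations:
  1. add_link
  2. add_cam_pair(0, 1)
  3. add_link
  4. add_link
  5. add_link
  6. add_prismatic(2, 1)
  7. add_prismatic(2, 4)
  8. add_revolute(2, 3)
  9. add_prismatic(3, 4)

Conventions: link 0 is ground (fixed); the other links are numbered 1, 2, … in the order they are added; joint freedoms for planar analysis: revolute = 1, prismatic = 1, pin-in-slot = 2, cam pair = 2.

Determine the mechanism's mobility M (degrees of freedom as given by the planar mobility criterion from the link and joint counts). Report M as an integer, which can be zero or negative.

L=1 J1=0 J2=0
add link → L=2 J1=0 J2=0
C@0,1 dof=2 J2 → L=2 J1=0 J2=1
add link → L=3 J1=0 J2=1
add link → L=4 J1=0 J2=1
add link → L=5 J1=0 J2=1
P@2,1 dof=1 J1 → L=5 J1=1 J2=1
P@2,4 dof=1 J1 → L=5 J1=2 J2=1
R@2,3 dof=1 J1 → L=5 J1=3 J2=1
P@3,4 dof=1 J1 → L=5 J1=4 J2=1
M=3(L−1)−2J1−J2=3·4−2·4−1=3

M = 3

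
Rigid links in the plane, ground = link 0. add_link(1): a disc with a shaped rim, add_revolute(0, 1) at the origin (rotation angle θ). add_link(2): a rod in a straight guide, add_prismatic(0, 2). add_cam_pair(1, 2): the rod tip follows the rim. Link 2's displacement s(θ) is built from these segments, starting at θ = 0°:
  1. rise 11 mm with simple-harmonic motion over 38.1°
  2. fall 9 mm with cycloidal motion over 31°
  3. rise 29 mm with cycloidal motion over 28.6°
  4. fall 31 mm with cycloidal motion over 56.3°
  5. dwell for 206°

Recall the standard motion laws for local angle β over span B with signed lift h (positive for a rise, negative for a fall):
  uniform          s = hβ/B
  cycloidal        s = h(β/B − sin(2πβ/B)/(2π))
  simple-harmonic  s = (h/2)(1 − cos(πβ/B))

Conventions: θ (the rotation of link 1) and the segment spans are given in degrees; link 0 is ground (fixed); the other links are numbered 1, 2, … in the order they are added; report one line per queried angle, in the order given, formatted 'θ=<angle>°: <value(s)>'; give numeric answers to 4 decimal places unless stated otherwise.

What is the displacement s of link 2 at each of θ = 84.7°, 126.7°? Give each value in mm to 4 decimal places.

segment 1 (0° to 38.1°, simple-harmonic, h = 11) is passed completely: s = 0.0000 + (11) = 11.0000
segment 2 (38.1° to 69.1°, cycloidal, h = -9) is passed completely: s = 11.0000 + (-9) = 2.0000
θ = 84.7° falls in segment 3 (69.1° to 97.7°, cycloidal, h = 29): β = 84.7 − 69.1 = 15.6°, B = 28.6°; Δs = 29·(0.5455 − sin(2π·0.5455)/(2π)) = 17.1185; s = 2.0000 + 17.1185 = 19.1185
segment 3 (69.1° to 97.7°, cycloidal, h = 29) is passed completely: s = 2.0000 + (29) = 31.0000
θ = 126.7° falls in segment 4 (97.7° to 154°, cycloidal, h = -31): β = 126.7 − 97.7 = 29°, B = 56.3°; Δs = -31·(0.5151 − sin(2π·0.5151)/(2π)) = -16.4354; s = 31.0000 − 16.4354 = 14.5646

θ=84.7°: 19.1185
θ=126.7°: 14.5646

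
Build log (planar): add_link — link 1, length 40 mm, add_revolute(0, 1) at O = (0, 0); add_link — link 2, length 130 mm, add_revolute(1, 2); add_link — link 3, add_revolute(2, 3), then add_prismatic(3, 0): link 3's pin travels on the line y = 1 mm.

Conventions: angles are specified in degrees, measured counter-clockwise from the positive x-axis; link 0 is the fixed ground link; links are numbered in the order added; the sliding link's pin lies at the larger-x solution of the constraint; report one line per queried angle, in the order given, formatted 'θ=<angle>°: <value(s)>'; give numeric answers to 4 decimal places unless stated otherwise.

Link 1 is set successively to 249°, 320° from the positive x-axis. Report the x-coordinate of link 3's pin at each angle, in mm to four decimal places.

geometry: r = 40 mm, L = 130 mm, e = 1 mm
θ=249°: crank pin P = (r cos θ, r sin θ) = (-14.334718, -37.343217)
θ=249°: h = r sin θ − e = -37.343217 − 1 = -38.343217
θ=249°: x = r cos θ + √(L² − h²) = -14.334718 + 124.216737 = 109.882019
θ=320°: crank pin P = (r cos θ, r sin θ) = (30.641778, -25.711504)
θ=320°: h = r sin θ − e = -25.711504 − 1 = -26.711504
θ=320°: x = r cos θ + √(L² − h²) = 30.641778 + 127.226159 = 157.867937

θ=249°: 109.8820
θ=320°: 157.8679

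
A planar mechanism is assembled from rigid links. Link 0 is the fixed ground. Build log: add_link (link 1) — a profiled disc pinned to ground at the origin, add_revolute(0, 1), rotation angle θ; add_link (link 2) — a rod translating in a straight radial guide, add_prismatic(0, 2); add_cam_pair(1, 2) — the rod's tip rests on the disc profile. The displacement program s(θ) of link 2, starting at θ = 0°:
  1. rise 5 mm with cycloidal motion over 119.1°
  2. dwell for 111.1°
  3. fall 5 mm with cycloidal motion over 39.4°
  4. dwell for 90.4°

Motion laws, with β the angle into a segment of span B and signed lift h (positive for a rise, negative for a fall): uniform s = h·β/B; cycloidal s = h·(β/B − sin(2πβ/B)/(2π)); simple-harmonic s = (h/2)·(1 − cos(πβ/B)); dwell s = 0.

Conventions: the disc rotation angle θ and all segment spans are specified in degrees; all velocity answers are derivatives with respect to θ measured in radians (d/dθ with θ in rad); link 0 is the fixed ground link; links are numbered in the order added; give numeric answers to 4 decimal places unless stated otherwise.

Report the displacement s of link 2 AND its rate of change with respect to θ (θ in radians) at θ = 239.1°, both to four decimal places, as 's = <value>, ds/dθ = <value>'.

seg 1 [0°–119.1°] cycloidal, h=5: full span → s += 5 → s = 5.0000
seg 2 [119.1°–230.2°] dwell: s stays 5.0000
seg 3 [230.2°–269.6°] cycloidal, h=-5: θ=239.1° here. β=8.9, B=39.4. -5·(0.2259 − sin(2π·0.2259)/(2π)) = -0.3428 → s = 4.6572
velocity in seg [230.2°–269.6°] (cycloidal), θ in radians: β = 8.9° = 0.1553 rad, B = 39.4° = 0.6877 rad; ds/dθ = (h/B)(1 − cos(2πβ/B)) = ((-5)/0.6877)(1 − cos(2π·0.2259)) = -6.173698 mm/rad

s = 4.6572, ds/dθ = -6.1737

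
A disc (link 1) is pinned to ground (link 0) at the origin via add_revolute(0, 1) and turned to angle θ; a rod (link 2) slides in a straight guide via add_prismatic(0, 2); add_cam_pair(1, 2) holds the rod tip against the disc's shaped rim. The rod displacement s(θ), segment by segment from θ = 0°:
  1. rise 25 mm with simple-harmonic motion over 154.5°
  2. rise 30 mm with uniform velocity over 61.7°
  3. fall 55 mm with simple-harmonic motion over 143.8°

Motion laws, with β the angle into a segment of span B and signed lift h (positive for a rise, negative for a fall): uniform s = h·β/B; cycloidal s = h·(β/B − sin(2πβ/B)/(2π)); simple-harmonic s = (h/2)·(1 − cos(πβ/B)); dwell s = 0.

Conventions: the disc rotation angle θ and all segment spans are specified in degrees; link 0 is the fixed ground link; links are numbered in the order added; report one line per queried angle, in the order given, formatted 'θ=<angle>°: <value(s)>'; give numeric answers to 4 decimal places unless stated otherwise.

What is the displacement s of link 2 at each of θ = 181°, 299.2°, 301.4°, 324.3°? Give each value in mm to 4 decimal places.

segment 1 (0° to 154.5°, simple-harmonic, h = 25) is passed completely: s = 0.0000 + (25) = 25.0000
θ = 181° falls in segment 2 (154.5° to 216.2°, uniform, h = 30): β = 181 − 154.5 = 26.5°, B = 61.7°; Δs = 30·26.5/61.7 = 12.8849; s = 25.0000 + 12.8849 = 37.8849
segment 2 (154.5° to 216.2°, uniform, h = 30) is passed completely: s = 25.0000 + (30) = 55.0000
θ = 299.2° falls in segment 3 (216.2° to 360°, simple-harmonic, h = -55): β = 299.2 − 216.2 = 83°, B = 143.8°; Δs = -55/2·(1 − cos(π·0.5772)) = -34.1036; s = 55.0000 − 34.1036 = 20.8964
θ = 301.4° falls in segment 3 (216.2° to 360°, simple-harmonic, h = -55): β = 301.4 − 216.2 = 85.2°, B = 143.8°; Δs = -55/2·(1 − cos(π·0.5925)) = -35.3786; s = 55.0000 − 35.3786 = 19.6214
θ = 324.3° falls in segment 3 (216.2° to 360°, simple-harmonic, h = -55): β = 324.3 − 216.2 = 108.1°, B = 143.8°; Δs = -55/2·(1 − cos(π·0.7517)) = -47.0514; s = 55.0000 − 47.0514 = 7.9486

θ=181°: 37.8849
θ=299.2°: 20.8964
θ=301.4°: 19.6214
θ=324.3°: 7.9486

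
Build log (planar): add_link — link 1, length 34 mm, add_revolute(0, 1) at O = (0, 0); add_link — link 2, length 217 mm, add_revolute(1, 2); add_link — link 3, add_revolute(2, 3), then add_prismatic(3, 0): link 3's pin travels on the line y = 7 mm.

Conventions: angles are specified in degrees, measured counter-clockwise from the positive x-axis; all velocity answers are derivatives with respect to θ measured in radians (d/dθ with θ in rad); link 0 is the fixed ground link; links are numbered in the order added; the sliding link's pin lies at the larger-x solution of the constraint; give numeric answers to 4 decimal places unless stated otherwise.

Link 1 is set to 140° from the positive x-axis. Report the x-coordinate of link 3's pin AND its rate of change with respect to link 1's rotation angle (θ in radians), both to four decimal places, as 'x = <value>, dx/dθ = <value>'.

geometry: r = 34 mm, L = 217 mm, e = 7 mm
crank pin P = (r cos θ, r sin θ) = (-26.045511, 21.854779)
h = r sin θ − e = 21.854779 − 7 = 14.854779
x = r cos θ + √(L² − h²) = -26.045511 + 216.490960 = 190.445448
dx/dθ = −r sin θ − h·r cos θ/√(L² − h²) (θ in radians; h = 14.854779) = -20.067636

x = 190.4454, dx/dθ = -20.0676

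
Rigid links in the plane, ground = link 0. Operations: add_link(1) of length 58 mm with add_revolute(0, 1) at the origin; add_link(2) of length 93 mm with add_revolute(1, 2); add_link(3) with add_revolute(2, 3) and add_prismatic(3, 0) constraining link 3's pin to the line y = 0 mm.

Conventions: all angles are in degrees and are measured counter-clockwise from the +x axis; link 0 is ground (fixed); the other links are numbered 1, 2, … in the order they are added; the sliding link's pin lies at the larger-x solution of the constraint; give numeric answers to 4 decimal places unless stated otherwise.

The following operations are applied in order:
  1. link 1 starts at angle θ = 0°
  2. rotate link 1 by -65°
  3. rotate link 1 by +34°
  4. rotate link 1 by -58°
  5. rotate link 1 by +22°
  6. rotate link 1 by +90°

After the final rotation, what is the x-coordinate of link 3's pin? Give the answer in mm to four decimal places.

geometry: r = 58 mm, L = 93 mm, e = 0 mm; θ starts at 0°
rotate link 1 by -65°: θ ← 0° -65° = -65°
rotate link 1 by +34°: θ ← -65° +34° = -31°
rotate link 1 by -58°: θ ← -31° -58° = -89°
rotate link 1 by +22°: θ ← -89° +22° = -67°
rotate link 1 by +90°: θ ← -67° +90° = 23°
crank pin P = (r cos θ, r sin θ) = (53.389282, 22.662405)
h = r sin θ − e = 22.662405 − 0 = 22.662405
x = r cos θ + √(L² − h²) = 53.389282 + 90.196538 = 143.585819

143.5858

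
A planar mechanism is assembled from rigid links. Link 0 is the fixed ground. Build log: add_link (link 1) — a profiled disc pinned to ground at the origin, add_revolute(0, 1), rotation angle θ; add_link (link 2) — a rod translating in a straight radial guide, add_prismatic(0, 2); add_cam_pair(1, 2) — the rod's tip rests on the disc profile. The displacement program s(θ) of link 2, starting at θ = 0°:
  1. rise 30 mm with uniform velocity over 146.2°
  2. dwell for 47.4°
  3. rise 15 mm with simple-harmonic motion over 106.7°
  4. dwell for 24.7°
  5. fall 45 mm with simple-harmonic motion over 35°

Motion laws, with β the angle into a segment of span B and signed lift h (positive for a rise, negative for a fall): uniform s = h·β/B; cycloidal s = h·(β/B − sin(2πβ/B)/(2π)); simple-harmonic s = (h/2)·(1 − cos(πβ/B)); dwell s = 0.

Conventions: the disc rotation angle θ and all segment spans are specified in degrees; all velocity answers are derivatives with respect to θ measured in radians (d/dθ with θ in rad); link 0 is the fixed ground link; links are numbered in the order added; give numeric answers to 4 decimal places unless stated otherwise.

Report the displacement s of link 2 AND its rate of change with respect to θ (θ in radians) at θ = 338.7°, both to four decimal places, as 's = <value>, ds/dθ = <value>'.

seg 1 [0°–146.2°] uniform, h=30: full span → s += 30 → s = 30.0000
seg 2 [146.2°–193.6°] dwell: s stays 30.0000
seg 3 [193.6°–300.3°] simple-harmonic, h=15: full span → s += 15 → s = 45.0000
seg 4 [300.3°–325°] dwell: s stays 45.0000
seg 5 [325°–360°] simple-harmonic, h=-45: θ=338.7° here. β=13.7, B=35. -45/2·(1 − cos(π·0.3914)) = -14.9735 → s = 30.0265
velocity in seg [325°–360°] (simple-harmonic), θ in radians: β = 13.7° = 0.2391 rad, B = 35° = 0.6109 rad; ds/dθ = (πh/(2B)) sin(πβ/B) = (π·(-45)/(2·0.6109)) sin(π·0.3914) = -109.048164 mm/rad

s = 30.0265, ds/dθ = -109.0482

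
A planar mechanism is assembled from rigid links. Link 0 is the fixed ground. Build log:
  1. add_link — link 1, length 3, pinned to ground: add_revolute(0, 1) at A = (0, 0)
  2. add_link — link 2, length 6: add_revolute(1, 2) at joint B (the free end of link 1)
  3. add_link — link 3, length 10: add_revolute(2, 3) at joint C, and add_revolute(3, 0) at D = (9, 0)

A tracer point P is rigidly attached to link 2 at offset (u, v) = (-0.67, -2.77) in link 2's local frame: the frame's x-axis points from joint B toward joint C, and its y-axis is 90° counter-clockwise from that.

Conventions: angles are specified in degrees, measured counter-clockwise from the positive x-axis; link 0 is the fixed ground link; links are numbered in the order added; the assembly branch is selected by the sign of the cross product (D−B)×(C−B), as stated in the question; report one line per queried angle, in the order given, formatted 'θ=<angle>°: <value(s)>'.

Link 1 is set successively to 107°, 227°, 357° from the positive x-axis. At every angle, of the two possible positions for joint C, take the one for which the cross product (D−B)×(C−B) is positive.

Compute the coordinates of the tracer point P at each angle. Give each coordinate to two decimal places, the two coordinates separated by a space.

A=(0,0), D=(9.00,0)
θ=107°: B = A + 3.00·(cos107°, sin107°) = (-0.8771, 2.8689)
θ=107°: |BD| = 10.2853
θ=107°: circle(B,6.00) ∩ circle(D,10.00): a=2.0314, h=5.6456
θ=107°:   candidates: C₊=(2.6485,7.7238) cross=58.067; C₋=(-0.5011,-3.1193) cross=-58.067
θ=107°:   branch + wants cross > 0 → take C=(2.6485,7.7238) (cross=58.067)
θ=107°: ex = (C−B)/|BC| = (0.5876,0.8092); ey = (-0.8092,0.5876)
θ=107°: P = B + -0.67·ex + -2.77·ey = (0.9706,0.6991)
θ=227°: B = A + 3.00·(cos227°, sin227°) = (-2.0460, -2.1941)
θ=227°: |BD| = 11.2618
θ=227°: circle(B,6.00) ∩ circle(D,10.00): a=2.7894, h=5.3122
θ=227°:   candidates: C₊=(-0.3450,3.5598) cross=59.824; C₋=(1.7249,-6.8610) cross=-59.824
θ=227°:   branch + wants cross > 0 → take C=(-0.3450,3.5598) (cross=59.824)
θ=227°: ex = (C−B)/|BC| = (0.2835,0.9590); ey = (-0.9590,0.2835)
θ=227°: P = B + -0.67·ex + -2.77·ey = (0.4204,-3.6219)
θ=357°: B = A + 3.00·(cos357°, sin357°) = (2.9959, -0.1570)
θ=357°: |BD| = 6.0062
θ=357°: circle(B,6.00) ∩ circle(D,10.00): a=-2.3248, h=5.5313
θ=357°:   candidates: C₊=(0.5273,5.3116) cross=33.222; C₋=(0.8165,-5.7472) cross=-33.222
θ=357°:   branch + wants cross > 0 → take C=(0.5273,5.3116) (cross=33.222)
θ=357°: ex = (C−B)/|BC| = (-0.4114,0.9114); ey = (-0.9114,-0.4114)
θ=357°: P = B + -0.67·ex + -2.77·ey = (5.7962,0.3720)

θ=107°: 0.97 0.70
θ=227°: 0.42 -3.62
θ=357°: 5.80 0.37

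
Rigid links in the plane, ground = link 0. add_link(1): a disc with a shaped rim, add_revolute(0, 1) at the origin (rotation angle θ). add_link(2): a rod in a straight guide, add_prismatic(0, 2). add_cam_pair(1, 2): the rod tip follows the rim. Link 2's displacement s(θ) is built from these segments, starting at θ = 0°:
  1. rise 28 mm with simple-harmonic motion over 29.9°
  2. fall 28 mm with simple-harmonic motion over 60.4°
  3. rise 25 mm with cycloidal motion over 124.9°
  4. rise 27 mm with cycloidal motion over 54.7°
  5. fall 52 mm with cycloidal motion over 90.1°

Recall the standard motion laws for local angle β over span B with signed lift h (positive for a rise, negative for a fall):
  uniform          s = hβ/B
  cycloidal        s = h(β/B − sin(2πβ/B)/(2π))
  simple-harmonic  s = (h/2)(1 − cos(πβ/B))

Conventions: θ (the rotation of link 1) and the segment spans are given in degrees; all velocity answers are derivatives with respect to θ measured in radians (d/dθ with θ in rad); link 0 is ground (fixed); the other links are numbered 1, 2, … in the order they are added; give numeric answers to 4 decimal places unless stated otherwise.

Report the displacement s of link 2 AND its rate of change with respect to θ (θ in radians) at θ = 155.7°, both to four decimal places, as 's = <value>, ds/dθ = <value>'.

segment 1 (0° to 29.9°, simple-harmonic, h = 28) is passed completely: s = 0.0000 + (28) = 28.0000
segment 2 (29.9° to 90.3°, simple-harmonic, h = -28) is passed completely: s = 28.0000 + (-28) = 0.0000
θ = 155.7° falls in segment 3 (90.3° to 215.2°, cycloidal, h = 25): β = 155.7 − 90.3 = 65.4°, B = 124.9°; Δs = 25·(0.5236 − sin(2π·0.5236)/(2π)) = 13.6788; s = 0.0000 + 13.6788 = 13.6788
velocity in seg [90.3°–215.2°] (cycloidal), θ in radians: β = 65.4° = 1.1414 rad, B = 124.9° = 2.1799 rad; ds/dθ = (h/B)(1 − cos(2πβ/B)) = (25/2.1799)(1 − cos(2π·0.5236)) = 22.810609 mm/rad

s = 13.6788, ds/dθ = 22.8106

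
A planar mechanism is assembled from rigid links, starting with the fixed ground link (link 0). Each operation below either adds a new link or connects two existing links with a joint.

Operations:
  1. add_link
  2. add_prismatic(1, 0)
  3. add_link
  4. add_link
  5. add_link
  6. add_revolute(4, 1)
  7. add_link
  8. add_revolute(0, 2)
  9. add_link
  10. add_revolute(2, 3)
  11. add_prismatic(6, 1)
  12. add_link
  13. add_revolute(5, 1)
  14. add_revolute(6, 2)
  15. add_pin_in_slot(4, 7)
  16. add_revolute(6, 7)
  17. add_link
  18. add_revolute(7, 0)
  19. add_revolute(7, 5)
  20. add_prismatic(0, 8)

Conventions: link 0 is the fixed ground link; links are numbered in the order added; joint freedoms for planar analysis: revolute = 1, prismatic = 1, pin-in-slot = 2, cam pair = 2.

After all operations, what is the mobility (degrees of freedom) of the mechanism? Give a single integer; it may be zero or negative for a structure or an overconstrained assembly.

L=1 J1=0 J2=0
add link → L=2 J1=0 J2=0
P@1,0 dof=1 J1 → L=2 J1=1 J2=0
add link → L=3 J1=1 J2=0
add link → L=4 J1=1 J2=0
add link → L=5 J1=1 J2=0
R@4,1 dof=1 J1 → L=5 J1=2 J2=0
add link → L=6 J1=2 J2=0
R@0,2 dof=1 J1 → L=6 J1=3 J2=0
add link → L=7 J1=3 J2=0
R@2,3 dof=1 J1 → L=7 J1=4 J2=0
P@6,1 dof=1 J1 → L=7 J1=5 J2=0
add link → L=8 J1=5 J2=0
R@5,1 dof=1 J1 → L=8 J1=6 J2=0
R@6,2 dof=1 J1 → L=8 J1=7 J2=0
PS@4,7 dof=2 J2 → L=8 J1=7 J2=1
R@6,7 dof=1 J1 → L=8 J1=8 J2=1
add link → L=9 J1=8 J2=1
R@7,0 dof=1 J1 → L=9 J1=9 J2=1
R@7,5 dof=1 J1 → L=9 J1=10 J2=1
P@0,8 dof=1 J1 → L=9 J1=11 J2=1
M=3(L−1)−2J1−J2=3·8−2·11−1=1

M = 1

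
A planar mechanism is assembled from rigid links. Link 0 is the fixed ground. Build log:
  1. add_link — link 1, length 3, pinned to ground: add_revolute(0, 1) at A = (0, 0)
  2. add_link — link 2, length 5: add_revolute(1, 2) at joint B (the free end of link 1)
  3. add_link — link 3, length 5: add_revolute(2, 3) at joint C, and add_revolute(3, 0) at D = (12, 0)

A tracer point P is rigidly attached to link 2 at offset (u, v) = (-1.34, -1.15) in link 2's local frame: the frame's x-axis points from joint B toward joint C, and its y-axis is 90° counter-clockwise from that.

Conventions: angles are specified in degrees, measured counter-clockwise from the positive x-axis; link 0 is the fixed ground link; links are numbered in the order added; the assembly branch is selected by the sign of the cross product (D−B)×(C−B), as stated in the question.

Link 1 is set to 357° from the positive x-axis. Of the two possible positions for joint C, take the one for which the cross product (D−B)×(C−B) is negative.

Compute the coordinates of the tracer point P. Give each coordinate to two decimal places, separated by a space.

A=(0,0), D=(12.00,0)
B = A + 3.00·(cos357°, sin357°) = (2.9959, -0.1570)
|BD| = 9.0055
circle(B,5.00) ∩ circle(D,5.00): a=4.5027, h=2.1738
  candidates: C₊=(7.4600,2.0949) cross=19.576; C₋=(7.5358,-2.2520) cross=-19.576
  branch - wants cross < 0 → take C=(7.5358,-2.2520) (cross=-19.576)
ex = (C−B)/|BC| = (0.9080,-0.4190); ey = (0.4190,0.9080)
P = B + -1.34·ex + -1.15·ey = (1.2973,-0.6398)

1.30 -0.64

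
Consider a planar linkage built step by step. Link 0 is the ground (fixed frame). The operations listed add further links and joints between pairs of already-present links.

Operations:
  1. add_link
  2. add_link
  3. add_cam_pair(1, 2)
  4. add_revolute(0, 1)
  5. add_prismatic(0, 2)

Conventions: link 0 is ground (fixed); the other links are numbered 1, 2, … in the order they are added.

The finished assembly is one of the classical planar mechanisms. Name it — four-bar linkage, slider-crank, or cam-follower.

links: 3 (incl. ground); joints: 1 revolute, 1 prismatic, 1 higher (cam) pair, forming one closed loop
3 links, revolute + prismatic + higher pair in one loop → cam-follower

cam-follower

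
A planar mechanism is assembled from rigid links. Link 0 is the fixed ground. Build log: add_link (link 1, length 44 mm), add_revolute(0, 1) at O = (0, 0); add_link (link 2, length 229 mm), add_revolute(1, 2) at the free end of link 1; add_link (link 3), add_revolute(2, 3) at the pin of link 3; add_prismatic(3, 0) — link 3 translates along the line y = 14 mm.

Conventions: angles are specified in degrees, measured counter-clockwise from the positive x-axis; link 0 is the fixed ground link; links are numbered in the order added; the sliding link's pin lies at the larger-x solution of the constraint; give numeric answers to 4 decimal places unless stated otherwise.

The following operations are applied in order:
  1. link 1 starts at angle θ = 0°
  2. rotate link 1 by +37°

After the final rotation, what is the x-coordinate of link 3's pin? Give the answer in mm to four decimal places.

geometry: r = 44 mm, L = 229 mm, e = 14 mm; θ starts at 0°
rotate link 1 by +37°: θ ← 0° +37° = 37°
crank pin P = (r cos θ, r sin θ) = (35.139962, 26.479861)
h = r sin θ − e = 26.479861 − 14 = 12.479861
x = r cos θ + √(L² − h²) = 35.139962 + 228.659688 = 263.799651

263.7997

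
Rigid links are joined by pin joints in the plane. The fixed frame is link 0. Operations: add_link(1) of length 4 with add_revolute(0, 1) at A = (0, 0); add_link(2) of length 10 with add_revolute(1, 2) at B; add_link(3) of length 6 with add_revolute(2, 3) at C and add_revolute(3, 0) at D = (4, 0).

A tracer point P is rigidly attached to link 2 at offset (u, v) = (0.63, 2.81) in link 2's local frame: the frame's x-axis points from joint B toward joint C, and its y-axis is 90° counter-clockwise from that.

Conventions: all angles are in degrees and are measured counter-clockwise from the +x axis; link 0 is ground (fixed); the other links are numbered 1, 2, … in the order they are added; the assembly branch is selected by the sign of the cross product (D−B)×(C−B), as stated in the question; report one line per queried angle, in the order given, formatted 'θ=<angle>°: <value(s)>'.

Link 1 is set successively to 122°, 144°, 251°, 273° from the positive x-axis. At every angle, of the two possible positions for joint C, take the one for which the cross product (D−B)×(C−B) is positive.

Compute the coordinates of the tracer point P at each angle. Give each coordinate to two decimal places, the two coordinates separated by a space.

A=(0,0), D=(4.00,0)
θ=122°: B = A + 4.00·(cos122°, sin122°) = (-2.1197, 3.3922)
θ=122°: |BD| = 6.9970
θ=122°: circle(B,10.00) ∩ circle(D,6.00): a=8.0719, h=5.9029
θ=122°:   candidates: C₊=(7.8020,4.6417) cross=41.303; C₋=(2.0784,-5.6840) cross=-41.303
θ=122°:   branch + wants cross > 0 → take C=(7.8020,4.6417) (cross=41.303)
θ=122°: ex = (C−B)/|BC| = (0.9922,0.1249); ey = (-0.1249,0.9922)
θ=122°: P = B + 0.63·ex + 2.81·ey = (-1.8457,6.2589)
θ=144°: B = A + 4.00·(cos144°, sin144°) = (-3.2361, 2.3511)
θ=144°: |BD| = 7.6085
θ=144°: circle(B,10.00) ∩ circle(D,6.00): a=8.0101, h=5.9865
θ=144°:   candidates: C₊=(6.2319,5.5694) cross=45.548; C₋=(2.5320,-5.8176) cross=-45.548
θ=144°:   branch + wants cross > 0 → take C=(6.2319,5.5694) (cross=45.548)
θ=144°: ex = (C−B)/|BC| = (0.9468,0.3218); ey = (-0.3218,0.9468)
θ=144°: P = B + 0.63·ex + 2.81·ey = (-3.5439,5.2144)
θ=251°: B = A + 4.00·(cos251°, sin251°) = (-1.3023, -3.7821)
θ=251°: |BD| = 6.5129
θ=251°: circle(B,10.00) ∩ circle(D,6.00): a=8.1698, h=5.7667
θ=251°:   candidates: C₊=(2.0001,5.6569) cross=37.558; C₋=(8.6976,-3.7326) cross=-37.558
θ=251°:   branch + wants cross > 0 → take C=(2.0001,5.6569) (cross=37.558)
θ=251°: ex = (C−B)/|BC| = (0.3302,0.9439); ey = (-0.9439,0.3302)
θ=251°: P = B + 0.63·ex + 2.81·ey = (-3.7466,-2.2594)
θ=273°: B = A + 4.00·(cos273°, sin273°) = (0.2093, -3.9945)
θ=273°: |BD| = 5.5068
θ=273°: circle(B,10.00) ∩ circle(D,6.00): a=8.5644, h=5.1625
θ=273°:   candidates: C₊=(2.3599,5.7715) cross=28.429; C₋=(9.8494,-1.3358) cross=-28.429
θ=273°:   branch + wants cross > 0 → take C=(2.3599,5.7715) (cross=28.429)
θ=273°: ex = (C−B)/|BC| = (0.2151,0.9766); ey = (-0.9766,0.2151)
θ=273°: P = B + 0.63·ex + 2.81·ey = (-2.3994,-2.7749)

θ=122°: -1.85 6.26
θ=144°: -3.54 5.21
θ=251°: -3.75 -2.26
θ=273°: -2.40 -2.77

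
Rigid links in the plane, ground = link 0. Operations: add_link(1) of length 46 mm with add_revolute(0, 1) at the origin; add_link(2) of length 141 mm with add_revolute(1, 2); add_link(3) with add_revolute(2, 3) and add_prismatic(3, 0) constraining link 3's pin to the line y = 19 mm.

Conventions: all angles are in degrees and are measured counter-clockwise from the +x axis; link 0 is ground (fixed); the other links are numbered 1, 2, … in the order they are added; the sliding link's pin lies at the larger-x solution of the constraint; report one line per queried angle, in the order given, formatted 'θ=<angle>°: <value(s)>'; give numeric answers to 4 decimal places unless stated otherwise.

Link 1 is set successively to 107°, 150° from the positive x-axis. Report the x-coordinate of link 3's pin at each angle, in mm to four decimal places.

geometry: r = 46 mm, L = 141 mm, e = 19 mm
θ=107°: crank pin P = (r cos θ, r sin θ) = (-13.449098, 43.990019)
θ=107°: h = r sin θ − e = 43.990019 − 19 = 24.990019
θ=107°: x = r cos θ + √(L² − h²) = -13.449098 + 138.767788 = 125.318689
θ=150°: crank pin P = (r cos θ, r sin θ) = (-39.837169, 23.000000)
θ=150°: h = r sin θ − e = 23.000000 − 19 = 4.000000
θ=150°: x = r cos θ + √(L² − h²) = -39.837169 + 140.943251 = 101.106082

θ=107°: 125.3187
θ=150°: 101.1061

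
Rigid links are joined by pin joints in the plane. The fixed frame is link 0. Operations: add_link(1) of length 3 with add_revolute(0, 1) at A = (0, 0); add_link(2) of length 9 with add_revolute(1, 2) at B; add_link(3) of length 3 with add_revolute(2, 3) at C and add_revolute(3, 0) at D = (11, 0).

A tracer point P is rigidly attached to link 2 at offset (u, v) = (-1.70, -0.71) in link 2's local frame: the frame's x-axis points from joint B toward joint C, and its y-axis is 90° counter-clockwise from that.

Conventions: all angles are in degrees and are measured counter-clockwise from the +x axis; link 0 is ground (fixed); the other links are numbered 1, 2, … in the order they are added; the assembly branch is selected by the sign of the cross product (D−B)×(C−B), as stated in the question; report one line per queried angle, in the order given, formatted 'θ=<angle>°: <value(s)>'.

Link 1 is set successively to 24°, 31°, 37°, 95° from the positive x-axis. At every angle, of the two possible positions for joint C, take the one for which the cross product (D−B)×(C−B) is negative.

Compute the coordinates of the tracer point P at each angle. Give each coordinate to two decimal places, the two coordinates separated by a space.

A=(0,0), D=(11.00,0)
θ=24°: B = A + 3.00·(cos24°, sin24°) = (2.7406, 1.2202)
θ=24°: |BD| = 8.3490
θ=24°: circle(B,9.00) ∩ circle(D,3.00): a=8.4864, h=2.9969
θ=24°:   candidates: C₊=(11.5739,2.9446) cross=25.021; C₋=(10.6979,-2.9848) cross=-25.021
θ=24°:   branch - wants cross < 0 → take C=(10.6979,-2.9848) (cross=-25.021)
θ=24°: ex = (C−B)/|BC| = (0.8841,-0.4672); ey = (0.4672,0.8841)
θ=24°: P = B + -1.70·ex + -0.71·ey = (0.9059,1.3867)
θ=31°: B = A + 3.00·(cos31°, sin31°) = (2.5715, 1.5451)
θ=31°: |BD| = 8.5690
θ=31°: circle(B,9.00) ∩ circle(D,3.00): a=8.4857, h=2.9988
θ=31°:   candidates: C₊=(11.4588,2.9647) cross=25.697; C₋=(10.3774,-2.9347) cross=-25.697
θ=31°:   branch - wants cross < 0 → take C=(10.3774,-2.9347) (cross=-25.697)
θ=31°: ex = (C−B)/|BC| = (0.8673,-0.4978); ey = (0.4978,0.8673)
θ=31°: P = B + -1.70·ex + -0.71·ey = (0.7437,1.7755)
θ=37°: B = A + 3.00·(cos37°, sin37°) = (2.3959, 1.8054)
θ=37°: |BD| = 8.7915
θ=37°: circle(B,9.00) ∩ circle(D,3.00): a=8.4906, h=2.9849
θ=37°:   candidates: C₊=(11.3185,2.9830) cross=26.241; C₋=(10.0926,-2.8595) cross=-26.241
θ=37°:   branch - wants cross < 0 → take C=(10.0926,-2.8595) (cross=-26.241)
θ=37°: ex = (C−B)/|BC| = (0.8552,-0.5183); ey = (0.5183,0.8552)
θ=37°: P = B + -1.70·ex + -0.71·ey = (0.5741,2.0794)
θ=95°: B = A + 3.00·(cos95°, sin95°) = (-0.2615, 2.9886)
θ=95°: |BD| = 11.6513
θ=95°: circle(B,9.00) ∩ circle(D,3.00): a=8.9154, h=1.2309
θ=95°:   candidates: C₊=(8.6714,1.8915) cross=14.342; C₋=(8.0400,-0.4880) cross=-14.342
θ=95°:   branch - wants cross < 0 → take C=(8.0400,-0.4880) (cross=-14.342)
θ=95°: ex = (C−B)/|BC| = (0.9224,-0.3863); ey = (0.3863,0.9224)
θ=95°: P = B + -1.70·ex + -0.71·ey = (-2.1038,2.9904)

θ=24°: 0.91 1.39
θ=31°: 0.74 1.78
θ=37°: 0.57 2.08
θ=95°: -2.10 2.99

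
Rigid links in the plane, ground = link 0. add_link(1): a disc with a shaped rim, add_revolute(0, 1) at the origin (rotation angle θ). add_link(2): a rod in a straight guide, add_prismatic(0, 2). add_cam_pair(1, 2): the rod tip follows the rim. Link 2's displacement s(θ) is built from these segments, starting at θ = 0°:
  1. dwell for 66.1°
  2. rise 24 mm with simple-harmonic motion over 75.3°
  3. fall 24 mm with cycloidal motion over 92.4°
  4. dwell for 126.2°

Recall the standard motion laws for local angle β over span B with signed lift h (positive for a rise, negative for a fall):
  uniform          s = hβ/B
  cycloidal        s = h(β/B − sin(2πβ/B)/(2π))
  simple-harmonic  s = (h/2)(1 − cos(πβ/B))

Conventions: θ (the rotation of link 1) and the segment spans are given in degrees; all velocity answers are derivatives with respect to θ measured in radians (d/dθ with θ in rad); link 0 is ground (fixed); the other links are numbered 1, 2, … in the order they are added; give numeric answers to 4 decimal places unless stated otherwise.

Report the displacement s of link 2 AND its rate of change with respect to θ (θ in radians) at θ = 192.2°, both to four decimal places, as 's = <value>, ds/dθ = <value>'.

segment 1 (0° to 66.1°, dwell): s unchanged at 0.0000
segment 2 (66.1° to 141.4°, simple-harmonic, h = 24) is passed completely: s = 0.0000 + (24) = 24.0000
θ = 192.2° falls in segment 3 (141.4° to 233.8°, cycloidal, h = -24): β = 192.2 − 141.4 = 50.8°, B = 92.4°; Δs = -24·(0.5498 − sin(2π·0.5498)/(2π)) = -14.3702; s = 24.0000 − 14.3702 = 9.6298
velocity in seg [141.4°–233.8°] (cycloidal), θ in radians: β = 50.8° = 0.8866 rad, B = 92.4° = 1.6127 rad; ds/dθ = (h/B)(1 − cos(2πβ/B)) = ((-24)/1.6127)(1 − cos(2π·0.5498)) = -29.041905 mm/rad

s = 9.6298, ds/dθ = -29.0419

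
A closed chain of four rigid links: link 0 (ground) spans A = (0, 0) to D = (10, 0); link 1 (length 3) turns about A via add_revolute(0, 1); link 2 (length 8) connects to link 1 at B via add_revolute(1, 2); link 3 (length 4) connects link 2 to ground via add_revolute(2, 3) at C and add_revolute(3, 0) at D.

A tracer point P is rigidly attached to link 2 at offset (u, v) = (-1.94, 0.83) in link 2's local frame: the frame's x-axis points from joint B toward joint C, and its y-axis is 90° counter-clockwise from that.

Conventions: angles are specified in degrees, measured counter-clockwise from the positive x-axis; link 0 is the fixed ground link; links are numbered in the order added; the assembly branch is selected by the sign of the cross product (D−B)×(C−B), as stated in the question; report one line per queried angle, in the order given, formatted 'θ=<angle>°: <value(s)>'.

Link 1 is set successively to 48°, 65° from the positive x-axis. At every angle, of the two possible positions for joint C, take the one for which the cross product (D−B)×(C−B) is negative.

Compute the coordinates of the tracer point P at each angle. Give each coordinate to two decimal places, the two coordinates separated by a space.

A=(0,0), D=(10.00,0)
θ=48°: B = A + 3.00·(cos48°, sin48°) = (2.0074, 2.2294)
θ=48°: |BD| = 8.2977
θ=48°: circle(B,8.00) ∩ circle(D,4.00): a=7.0412, h=3.7975
θ=48°:   candidates: C₊=(9.8100,3.9955) cross=31.511; C₋=(7.7694,-3.3203) cross=-31.511
θ=48°:   branch - wants cross < 0 → take C=(7.7694,-3.3203) (cross=-31.511)
θ=48°: ex = (C−B)/|BC| = (0.7202,-0.6937); ey = (0.6937,0.7202)
θ=48°: P = B + -1.94·ex + 0.83·ey = (1.1859,4.1730)
θ=65°: B = A + 3.00·(cos65°, sin65°) = (1.2679, 2.7189)
θ=65°: |BD| = 9.1456
θ=65°: circle(B,8.00) ∩ circle(D,4.00): a=7.1970, h=3.4933
θ=65°:   candidates: C₊=(9.1780,3.9146) cross=31.948; C₋=(7.1010,-2.7560) cross=-31.948
θ=65°:   branch - wants cross < 0 → take C=(7.1010,-2.7560) (cross=-31.948)
θ=65°: ex = (C−B)/|BC| = (0.7291,-0.6844); ey = (0.6844,0.7291)
θ=65°: P = B + -1.94·ex + 0.83·ey = (0.4214,4.6518)

θ=48°: 1.19 4.17
θ=65°: 0.42 4.65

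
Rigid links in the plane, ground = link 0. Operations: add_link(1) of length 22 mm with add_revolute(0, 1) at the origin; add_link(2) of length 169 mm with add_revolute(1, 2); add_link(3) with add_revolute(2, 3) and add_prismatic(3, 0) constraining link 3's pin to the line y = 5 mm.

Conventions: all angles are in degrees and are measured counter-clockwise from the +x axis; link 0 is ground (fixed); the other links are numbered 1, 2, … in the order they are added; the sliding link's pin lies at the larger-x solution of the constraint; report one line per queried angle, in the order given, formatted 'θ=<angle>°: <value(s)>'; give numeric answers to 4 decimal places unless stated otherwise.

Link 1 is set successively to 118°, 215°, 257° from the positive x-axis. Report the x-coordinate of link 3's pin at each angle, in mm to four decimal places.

geometry: r = 22 mm, L = 169 mm, e = 5 mm
θ=118°: crank pin P = (r cos θ, r sin θ) = (-10.328374, 19.424847)
θ=118°: h = r sin θ − e = 19.424847 − 5 = 14.424847
θ=118°: x = r cos θ + √(L² − h²) = -10.328374 + 168.383265 = 158.054890
θ=215°: crank pin P = (r cos θ, r sin θ) = (-18.021345, -12.618682)
θ=215°: h = r sin θ − e = -12.618682 − 5 = -17.618682
θ=215°: x = r cos θ + √(L² − h²) = -18.021345 + 168.079095 = 150.057750
θ=257°: crank pin P = (r cos θ, r sin θ) = (-4.948923, -21.436141)
θ=257°: h = r sin θ − e = -21.436141 − 5 = -26.436141
θ=257°: x = r cos θ + √(L² − h²) = -4.948923 + 166.919533 = 161.970610

θ=118°: 158.0549
θ=215°: 150.0577
θ=257°: 161.9706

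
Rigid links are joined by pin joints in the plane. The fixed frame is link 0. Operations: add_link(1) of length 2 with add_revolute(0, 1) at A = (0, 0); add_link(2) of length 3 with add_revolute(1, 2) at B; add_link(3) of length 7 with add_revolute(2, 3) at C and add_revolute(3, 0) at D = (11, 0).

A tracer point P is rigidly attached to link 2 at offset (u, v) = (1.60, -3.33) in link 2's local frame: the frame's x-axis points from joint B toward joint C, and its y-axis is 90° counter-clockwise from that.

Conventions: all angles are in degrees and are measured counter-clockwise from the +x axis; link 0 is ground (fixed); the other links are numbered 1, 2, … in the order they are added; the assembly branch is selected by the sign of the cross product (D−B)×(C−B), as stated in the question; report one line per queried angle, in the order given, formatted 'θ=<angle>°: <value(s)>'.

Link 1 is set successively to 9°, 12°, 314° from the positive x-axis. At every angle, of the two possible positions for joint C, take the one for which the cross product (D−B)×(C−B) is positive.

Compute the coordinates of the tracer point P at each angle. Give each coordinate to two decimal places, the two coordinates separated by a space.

A=(0,0), D=(11.00,0)
θ=9°: B = A + 2.00·(cos9°, sin9°) = (1.9754, 0.3129)
θ=9°: |BD| = 9.0300
θ=9°: circle(B,3.00) ∩ circle(D,7.00): a=2.3002, h=1.9259
θ=9°:   candidates: C₊=(4.3409,2.1579) cross=17.391; C₋=(4.2075,-1.6916) cross=-17.391
θ=9°:   branch + wants cross > 0 → take C=(4.3409,2.1579) (cross=17.391)
θ=9°: ex = (C−B)/|BC| = (0.7885,0.6150); ey = (-0.6150,0.7885)
θ=9°: P = B + 1.60·ex + -3.33·ey = (5.2850,-1.3289)
θ=12°: B = A + 2.00·(cos12°, sin12°) = (1.9563, 0.4158)
θ=12°: |BD| = 9.0533
θ=12°: circle(B,3.00) ∩ circle(D,7.00): a=2.3175, h=1.9051
θ=12°:   candidates: C₊=(4.3588,2.2124) cross=17.247; C₋=(4.1838,-1.5937) cross=-17.247
θ=12°:   branch + wants cross > 0 → take C=(4.3588,2.2124) (cross=17.247)
θ=12°: ex = (C−B)/|BC| = (0.8008,0.5989); ey = (-0.5989,0.8008)
θ=12°: P = B + 1.60·ex + -3.33·ey = (5.2319,-1.2928)
θ=314°: B = A + 2.00·(cos314°, sin314°) = (1.3893, -1.4387)
θ=314°: |BD| = 9.7178
θ=314°: circle(B,3.00) ∩ circle(D,7.00): a=2.8008, h=1.0750
θ=314°:   candidates: C₊=(4.0001,0.0391) cross=10.446; C₋=(4.3184,-2.0871) cross=-10.446
θ=314°:   branch + wants cross > 0 → take C=(4.0001,0.0391) (cross=10.446)
θ=314°: ex = (C−B)/|BC| = (0.8703,0.4926); ey = (-0.4926,0.8703)
θ=314°: P = B + 1.60·ex + -3.33·ey = (4.4220,-3.5485)

θ=9°: 5.29 -1.33
θ=12°: 5.23 -1.29
θ=314°: 4.42 -3.55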